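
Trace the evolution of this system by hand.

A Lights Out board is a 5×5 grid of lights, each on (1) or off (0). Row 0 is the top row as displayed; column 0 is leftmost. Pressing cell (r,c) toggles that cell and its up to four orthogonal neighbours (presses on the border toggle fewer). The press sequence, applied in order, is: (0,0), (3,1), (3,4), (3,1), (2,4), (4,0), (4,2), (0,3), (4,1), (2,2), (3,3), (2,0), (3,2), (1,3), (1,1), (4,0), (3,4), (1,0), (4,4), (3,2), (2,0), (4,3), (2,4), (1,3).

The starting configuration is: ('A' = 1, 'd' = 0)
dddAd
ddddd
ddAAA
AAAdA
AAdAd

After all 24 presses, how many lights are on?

12

k=0  dddAd
ddddd
ddAAA
AAAdA
AAdAd
k=1  AAdAd
Adddd
ddAAA
AAAdA
AAdAd
k=2  AAdAd
Adddd
dAAAA
ddddA
AddAd
k=3  AAdAd
Adddd
dAAAd
dddAd
AddAA
k=4  AAdAd
Adddd
ddAAd
AAAAd
AAdAA
k=5  AAdAd
AdddA
ddAdA
AAAAA
AAdAA
k=6  AAdAd
AdddA
ddAdA
dAAAA
dddAA
k=7  AAdAd
AdddA
ddAdA
dAdAA
dAAdA
k=8  AAAdA
AddAA
ddAdA
dAdAA
dAAdA
k=9  AAAdA
AddAA
ddAdA
dddAA
AdddA
k=10  AAAdA
AdAAA
dAdAA
ddAAA
AdddA
k=11  AAAdA
AdAAA
dAddA
ddddd
AddAA
k=12  AAAdA
ddAAA
AdddA
Adddd
AddAA
k=13  AAAdA
ddAAA
AdAdA
AAAAd
AdAAA
k=14  AAAAA
ddddd
AdAAA
AAAAd
AdAAA
k=15  AdAAA
AAAdd
AAAAA
AAAAd
AdAAA
k=16  AdAAA
AAAdd
AAAAA
dAAAd
dAAAA
k=17  AdAAA
AAAdd
AAAAd
dAAdA
dAAAd
k=18  ddAAA
ddAdd
dAAAd
dAAdA
dAAAd
k=19  ddAAA
ddAdd
dAAAd
dAAdd
dAAdA
k=20  ddAAA
ddAdd
dAdAd
dddAd
dAddA
k=21  ddAAA
AdAdd
AddAd
AddAd
dAddA
k=22  ddAAA
AdAdd
AddAd
Adddd
dAAAd
k=23  ddAAA
AdAdA
AdddA
AdddA
dAAAd
k=24  ddAdA
AddAd
AddAA
AdddA
dAAAd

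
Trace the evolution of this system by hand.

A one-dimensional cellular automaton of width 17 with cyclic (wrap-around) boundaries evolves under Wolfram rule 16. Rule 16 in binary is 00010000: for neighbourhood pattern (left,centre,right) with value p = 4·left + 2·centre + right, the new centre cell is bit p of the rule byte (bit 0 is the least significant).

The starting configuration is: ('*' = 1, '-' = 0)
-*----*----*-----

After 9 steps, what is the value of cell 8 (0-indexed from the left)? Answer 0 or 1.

step 0: -*----*----*-----
step 1: --*----*----*----
step 2: ---*----*----*---
step 3: ----*----*----*--
step 4: -----*----*----*-
step 5: ------*----*----*
step 6: *------*----*----
step 7: -*------*----*---
step 8: --*------*----*--
step 9: ---*------*----*-

0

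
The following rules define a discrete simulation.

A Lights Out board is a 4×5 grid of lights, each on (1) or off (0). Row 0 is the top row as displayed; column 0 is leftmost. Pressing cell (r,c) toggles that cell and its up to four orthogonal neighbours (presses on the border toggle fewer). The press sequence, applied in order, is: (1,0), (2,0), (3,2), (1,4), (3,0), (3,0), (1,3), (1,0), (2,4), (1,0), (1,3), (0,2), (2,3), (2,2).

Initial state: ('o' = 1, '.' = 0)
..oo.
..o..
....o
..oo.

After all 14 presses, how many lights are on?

t=0: ..oo.
..o..
....o
..oo.
t=1: o.oo.
ooo..
o...o
..oo.
t=2: o.oo.
.oo..
.o..o
o.oo.
t=3: o.oo.
.oo..
.oo.o
oo...
t=4: o.ooo
.oooo
.oo..
oo...
t=5: o.ooo
.oooo
ooo..
.....
t=6: o.ooo
.oooo
.oo..
oo...
t=7: o.o.o
.o...
.ooo.
oo...
t=8: ..o.o
o....
oooo.
oo...
t=9: ..o.o
o...o
ooo.o
oo..o
t=10: o.o.o
.o..o
.oo.o
oo..o
t=11: o.ooo
.ooo.
.oooo
oo..o
t=12: oo..o
.o.o.
.oooo
oo..o
t=13: oo..o
.o...
.o...
oo.oo
t=14: oo..o
.oo..
..oo.
ooooo

12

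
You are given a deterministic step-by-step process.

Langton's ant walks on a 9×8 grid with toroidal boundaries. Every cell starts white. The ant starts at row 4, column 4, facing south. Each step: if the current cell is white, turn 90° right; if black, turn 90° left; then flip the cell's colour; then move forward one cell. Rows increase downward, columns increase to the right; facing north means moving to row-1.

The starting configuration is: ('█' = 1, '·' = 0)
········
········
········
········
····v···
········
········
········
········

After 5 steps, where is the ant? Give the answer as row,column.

k=0  ········
········
········
········
····v···
········
········
········
········
k=1  ········
········
········
········
···<█···
········
········
········
········
k=2  ········
········
········
···^····
···██···
········
········
········
········
k=3  ········
········
········
···█>···
···██···
········
········
········
········
k=4  ········
········
········
···██···
···█v···
········
········
········
········
k=5  ········
········
········
···██···
···█·>··
········
········
········
········

4,5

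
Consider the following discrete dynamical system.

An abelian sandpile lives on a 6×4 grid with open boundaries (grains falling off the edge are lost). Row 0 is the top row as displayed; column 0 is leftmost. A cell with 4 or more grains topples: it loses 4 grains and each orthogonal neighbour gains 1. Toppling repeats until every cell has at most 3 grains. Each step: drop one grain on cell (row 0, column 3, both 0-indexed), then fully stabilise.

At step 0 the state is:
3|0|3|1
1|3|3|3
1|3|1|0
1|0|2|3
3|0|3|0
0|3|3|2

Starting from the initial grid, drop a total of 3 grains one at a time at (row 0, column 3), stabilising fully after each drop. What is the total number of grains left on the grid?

41

k=0  3|0|3|1
1|3|3|3
1|3|1|0
1|0|2|3
3|0|3|0
0|3|3|2
k=1  3|0|3|2
1|3|3|3
1|3|1|0
1|0|2|3
3|0|3|0
0|3|3|2
k=2  3|0|3|3
1|3|3|3
1|3|1|0
1|0|2|3
3|0|3|0
0|3|3|2
k=3  3|2|1|2
2|1|2|1
2|0|3|1
1|1|2|3
3|0|3|0
0|3|3|2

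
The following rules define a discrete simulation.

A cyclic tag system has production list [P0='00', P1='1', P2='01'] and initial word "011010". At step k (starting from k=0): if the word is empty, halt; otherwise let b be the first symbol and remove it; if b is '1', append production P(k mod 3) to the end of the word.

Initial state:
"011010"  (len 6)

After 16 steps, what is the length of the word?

1

t=0: "011010"  (len 6)
t=1: "11010"  (len 5)
t=2: "10101"  (len 5)
t=3: "010101"  (len 6)
t=4: "10101"  (len 5)
t=5: "01011"  (len 5)
t=6: "1011"  (len 4)
t=7: "01100"  (len 5)
t=8: "1100"  (len 4)
t=9: "10001"  (len 5)
t=10: "000100"  (len 6)
t=11: "00100"  (len 5)
t=12: "0100"  (len 4)
t=13: "100"  (len 3)
t=14: "001"  (len 3)
t=15: "01"  (len 2)
t=16: "1"  (len 1)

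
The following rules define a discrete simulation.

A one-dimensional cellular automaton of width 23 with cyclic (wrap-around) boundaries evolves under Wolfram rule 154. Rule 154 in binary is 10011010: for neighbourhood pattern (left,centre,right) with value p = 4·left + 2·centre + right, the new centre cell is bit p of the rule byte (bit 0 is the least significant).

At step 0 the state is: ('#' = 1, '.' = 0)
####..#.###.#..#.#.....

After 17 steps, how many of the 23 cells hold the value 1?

k=0  ####..#.###.#..#.#.....
k=1  ###.##..##...##...#...#
k=2  ##..#.###.#.##.#.#.#.##
k=3  #.##..##....#........##
k=4  ..#.###.#..#.#......###
k=5  ##..##...##...#....###.
k=6  #.###.#.##.#.#.#..###..
k=7  ..##....#.......####.##
k=8  ###.#..#.#.....####..#.
k=9  ##...##...#...####.##..
k=10  #.#.##.#.#.#.####..#.##
k=11  ....#........###.##..##
k=12  #..#.#......###..#.###.
k=13  .##...#....###.##..##..
k=14  ##.#.#.#..###..#.###.#.
k=15  #.......####.##..##....
k=16  .#.....####..#.###.#..#
k=17  ..#...####.##..##...##.

11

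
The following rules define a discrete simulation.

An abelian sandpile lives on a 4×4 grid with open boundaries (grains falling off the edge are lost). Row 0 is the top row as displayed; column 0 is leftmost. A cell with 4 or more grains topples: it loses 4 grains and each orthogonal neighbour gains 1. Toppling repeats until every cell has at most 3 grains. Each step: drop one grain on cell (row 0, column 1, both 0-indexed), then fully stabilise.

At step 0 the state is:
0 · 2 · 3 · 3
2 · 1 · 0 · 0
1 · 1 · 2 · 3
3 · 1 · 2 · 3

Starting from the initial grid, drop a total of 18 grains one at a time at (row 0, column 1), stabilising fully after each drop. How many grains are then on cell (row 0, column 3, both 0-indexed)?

gen 0: 0 · 2 · 3 · 3
2 · 1 · 0 · 0
1 · 1 · 2 · 3
3 · 1 · 2 · 3
gen 1: 0 · 3 · 3 · 3
2 · 1 · 0 · 0
1 · 1 · 2 · 3
3 · 1 · 2 · 3
gen 2: 1 · 1 · 1 · 0
2 · 2 · 1 · 1
1 · 1 · 2 · 3
3 · 1 · 2 · 3
gen 3: 1 · 2 · 1 · 0
2 · 2 · 1 · 1
1 · 1 · 2 · 3
3 · 1 · 2 · 3
gen 4: 1 · 3 · 1 · 0
2 · 2 · 1 · 1
1 · 1 · 2 · 3
3 · 1 · 2 · 3
gen 5: 2 · 0 · 2 · 0
2 · 3 · 1 · 1
1 · 1 · 2 · 3
3 · 1 · 2 · 3
gen 6: 2 · 1 · 2 · 0
2 · 3 · 1 · 1
1 · 1 · 2 · 3
3 · 1 · 2 · 3
gen 7: 2 · 2 · 2 · 0
2 · 3 · 1 · 1
1 · 1 · 2 · 3
3 · 1 · 2 · 3
gen 8: 2 · 3 · 2 · 0
2 · 3 · 1 · 1
1 · 1 · 2 · 3
3 · 1 · 2 · 3
gen 9: 3 · 1 · 3 · 0
3 · 0 · 2 · 1
1 · 2 · 2 · 3
3 · 1 · 2 · 3
gen 10: 3 · 2 · 3 · 0
3 · 0 · 2 · 1
1 · 2 · 2 · 3
3 · 1 · 2 · 3
gen 11: 3 · 3 · 3 · 0
3 · 0 · 2 · 1
1 · 2 · 2 · 3
3 · 1 · 2 · 3
gen 12: 1 · 2 · 0 · 1
0 · 2 · 3 · 1
2 · 2 · 2 · 3
3 · 1 · 2 · 3
gen 13: 1 · 3 · 0 · 1
0 · 2 · 3 · 1
2 · 2 · 2 · 3
3 · 1 · 2 · 3
gen 14: 2 · 0 · 1 · 1
0 · 3 · 3 · 1
2 · 2 · 2 · 3
3 · 1 · 2 · 3
gen 15: 2 · 1 · 1 · 1
0 · 3 · 3 · 1
2 · 2 · 2 · 3
3 · 1 · 2 · 3
gen 16: 2 · 2 · 1 · 1
0 · 3 · 3 · 1
2 · 2 · 2 · 3
3 · 1 · 2 · 3
gen 17: 2 · 3 · 1 · 1
0 · 3 · 3 · 1
2 · 2 · 2 · 3
3 · 1 · 2 · 3
gen 18: 3 · 1 · 3 · 1
1 · 1 · 0 · 2
2 · 3 · 3 · 3
3 · 1 · 2 · 3

1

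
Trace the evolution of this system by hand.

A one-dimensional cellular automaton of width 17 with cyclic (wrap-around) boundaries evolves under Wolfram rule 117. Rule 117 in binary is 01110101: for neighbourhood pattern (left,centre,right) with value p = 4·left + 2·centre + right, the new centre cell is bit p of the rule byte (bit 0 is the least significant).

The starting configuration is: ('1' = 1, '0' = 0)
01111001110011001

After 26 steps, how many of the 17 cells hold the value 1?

0) 01111001110011001
1) 10001100011001101
2) 11100111001100110
3) 00110001100110011
4) 10011100110011001
5) 11000110011001100
6) 01110011001100110
7) 00011001100110011
8) 11001100110011001
9) 01100110011001100
10) 00110011001100111
11) 10011001100110001
12) 11001100110011100
13) 01100110011000110
14) 00110011001110011
15) 10011001100011001
16) 11001100111001100
17) 01100110001100110
18) 00110011100110011
19) 10011000110011001
20) 11001110011001100
21) 01100011001100110
22) 00111001100110011
23) 10001100110011001
24) 11100110011001100
25) 00110011001100110
26) 10011001100110011

9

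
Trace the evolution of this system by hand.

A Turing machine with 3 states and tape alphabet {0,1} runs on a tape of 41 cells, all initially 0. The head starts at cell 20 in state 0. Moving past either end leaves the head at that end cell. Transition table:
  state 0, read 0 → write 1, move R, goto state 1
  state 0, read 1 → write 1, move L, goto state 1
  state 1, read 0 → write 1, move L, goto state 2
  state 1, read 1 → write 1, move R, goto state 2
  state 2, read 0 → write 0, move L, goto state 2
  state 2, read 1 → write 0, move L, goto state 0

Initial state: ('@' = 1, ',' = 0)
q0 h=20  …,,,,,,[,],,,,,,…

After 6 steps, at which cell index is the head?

18

0) q0 h=20  …,,,,,,[,],,,,,,…
1) q1 h=21  …,,,,,@[,],,,,,,…
2) q2 h=20  …,,,,,,[@]@,,,,,…
3) q0 h=19  …,,,,,,[,],@,,,,…
4) q1 h=20  …,,,,,@[,]@,,,,,…
5) q2 h=19  …,,,,,,[@]@@,,,,…
6) q0 h=18  …,,,,,,[,],@@,,,…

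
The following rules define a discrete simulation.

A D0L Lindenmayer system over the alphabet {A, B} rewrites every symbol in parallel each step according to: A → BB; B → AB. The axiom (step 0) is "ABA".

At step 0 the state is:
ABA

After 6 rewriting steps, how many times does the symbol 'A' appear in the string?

65

step 0: ABA
step 1: BBABBB
step 2: ABABBBABABAB
step 3: BBABBBABABABBBABBBABBBAB
step 4: ABABBBABABABBBABBBABBBABABABBBABABABBBABABABBBAB
step 5: BBABBBABABABBBABBBABBBABABABBBABABABBBABABABBBABBBABBBABABABBBABBBABBBABABABBBABBBABBBABABABBBAB
step 6: ABABBBABABABBBABBBABBBABABABBBABABABBBABABABBBABBBABBBABAB…ABABABBBABBBABBBABABABBBABABABBBABABABBBABBBABBBABABABBBAB  (len 192)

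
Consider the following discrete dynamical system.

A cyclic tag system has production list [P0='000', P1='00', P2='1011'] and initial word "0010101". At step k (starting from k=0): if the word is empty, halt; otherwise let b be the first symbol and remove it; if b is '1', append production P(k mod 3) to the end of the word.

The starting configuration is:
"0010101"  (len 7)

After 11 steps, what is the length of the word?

12

k=0  "0010101"  (len 7)
k=1  "010101"  (len 6)
k=2  "10101"  (len 5)
k=3  "01011011"  (len 8)
k=4  "1011011"  (len 7)
k=5  "01101100"  (len 8)
k=6  "1101100"  (len 7)
k=7  "101100000"  (len 9)
k=8  "0110000000"  (len 10)
k=9  "110000000"  (len 9)
k=10  "10000000000"  (len 11)
k=11  "000000000000"  (len 12)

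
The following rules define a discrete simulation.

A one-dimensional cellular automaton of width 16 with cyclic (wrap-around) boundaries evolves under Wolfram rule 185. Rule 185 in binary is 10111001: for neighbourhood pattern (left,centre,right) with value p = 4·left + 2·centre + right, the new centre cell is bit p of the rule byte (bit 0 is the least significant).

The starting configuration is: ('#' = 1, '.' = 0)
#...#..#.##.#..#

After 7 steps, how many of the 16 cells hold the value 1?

8

0) #...#..#.##.#..#
1) .##..#..##.#.#.#
2) ##.#..#.#.#.#.#.
3) #.#.#..#.#.#.#.#
4) .#.#.#..#.#.#.##
5) #.#.#.#..#.#.##.
6) .#.#.#.#..#.##.#
7) #.#.#.#.#..##.#.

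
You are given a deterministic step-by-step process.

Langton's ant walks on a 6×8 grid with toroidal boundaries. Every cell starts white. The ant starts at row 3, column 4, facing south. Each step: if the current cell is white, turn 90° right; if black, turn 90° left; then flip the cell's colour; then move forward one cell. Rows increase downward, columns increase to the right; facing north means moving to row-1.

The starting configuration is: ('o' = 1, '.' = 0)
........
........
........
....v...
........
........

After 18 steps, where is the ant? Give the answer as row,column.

2,5

gen 0: ........
........
........
....v...
........
........
gen 1: ........
........
........
...<o...
........
........
gen 2: ........
........
...^....
...oo...
........
........
gen 3: ........
........
...o>...
...oo...
........
........
gen 4: ........
........
...oo...
...ov...
........
........
gen 5: ........
........
...oo...
...o.>..
........
........
gen 6: ........
........
...oo...
...o.o..
.....v..
........
gen 7: ........
........
...oo...
...o.o..
....<o..
........
gen 8: ........
........
...oo...
...o^o..
....oo..
........
gen 9: ........
........
...oo...
...oo>..
....oo..
........
gen 10: ........
........
...oo^..
...oo...
....oo..
........
gen 11: ........
........
...ooo>.
...oo...
....oo..
........
gen 12: ........
........
...oooo.
...oo.v.
....oo..
........
gen 13: ........
........
...oooo.
...oo<o.
....oo..
........
gen 14: ........
........
...oo^o.
...oooo.
....oo..
........
gen 15: ........
........
...o<.o.
...oooo.
....oo..
........
gen 16: ........
........
...o..o.
...ovoo.
....oo..
........
gen 17: ........
........
...o..o.
...o.>o.
....oo..
........
gen 18: ........
........
...o.^o.
...o..o.
....oo..
........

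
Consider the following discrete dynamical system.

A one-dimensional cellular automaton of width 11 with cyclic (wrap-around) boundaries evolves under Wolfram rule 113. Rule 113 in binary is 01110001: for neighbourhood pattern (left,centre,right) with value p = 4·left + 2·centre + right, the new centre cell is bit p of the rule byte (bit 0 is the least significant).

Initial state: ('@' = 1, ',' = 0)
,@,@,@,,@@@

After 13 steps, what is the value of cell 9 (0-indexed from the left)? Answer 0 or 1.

0

k=0  ,@,@,@,,@@@
k=1  @,@,@,@,,,@
k=2  @@,@,@,@@,,
k=3  ,@@,@,@,@@,
k=4  ,,@@,@,@,@@
k=5  @,,@@,@,@,@
k=6  @@,,@@,@,@,
k=7  ,@@,,@@,@,@
k=8  @,@@,,@@,@,
k=9  ,@,@@,,@@,@
k=10  @,@,@@,,@@,
k=11  ,@,@,@@,,@@
k=12  @,@,@,@@,,@
k=13  @@,@,@,@@,,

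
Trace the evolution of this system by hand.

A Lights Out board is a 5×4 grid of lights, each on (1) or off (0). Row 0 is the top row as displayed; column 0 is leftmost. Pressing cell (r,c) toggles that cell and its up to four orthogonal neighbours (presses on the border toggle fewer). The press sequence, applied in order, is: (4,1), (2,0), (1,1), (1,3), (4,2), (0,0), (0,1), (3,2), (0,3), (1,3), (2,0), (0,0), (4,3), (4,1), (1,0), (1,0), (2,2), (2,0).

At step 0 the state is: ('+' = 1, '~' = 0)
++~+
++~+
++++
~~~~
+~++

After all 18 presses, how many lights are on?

gen 0: ++~+
++~+
++++
~~~~
+~++
gen 1: ++~+
++~+
++++
~+~~
~+~+
gen 2: ++~+
~+~+
~~++
++~~
~+~+
gen 3: +~~+
+~++
~+++
++~~
~+~+
gen 4: +~~~
+~~~
~++~
++~~
~+~+
gen 5: +~~~
+~~~
~++~
+++~
~~+~
gen 6: ~+~~
~~~~
~++~
+++~
~~+~
gen 7: +~+~
~+~~
~++~
+++~
~~+~
gen 8: +~+~
~+~~
~+~~
+~~+
~~~~
gen 9: +~~+
~+~+
~+~~
+~~+
~~~~
gen 10: +~~~
~++~
~+~+
+~~+
~~~~
gen 11: +~~~
+++~
+~~+
~~~+
~~~~
gen 12: ~+~~
~++~
+~~+
~~~+
~~~~
gen 13: ~+~~
~++~
+~~+
~~~~
~~++
gen 14: ~+~~
~++~
+~~+
~+~~
++~+
gen 15: ++~~
+~+~
~~~+
~+~~
++~+
gen 16: ~+~~
~++~
+~~+
~+~~
++~+
gen 17: ~+~~
~+~~
+++~
~++~
++~+
gen 18: ~+~~
++~~
~~+~
+++~
++~+

10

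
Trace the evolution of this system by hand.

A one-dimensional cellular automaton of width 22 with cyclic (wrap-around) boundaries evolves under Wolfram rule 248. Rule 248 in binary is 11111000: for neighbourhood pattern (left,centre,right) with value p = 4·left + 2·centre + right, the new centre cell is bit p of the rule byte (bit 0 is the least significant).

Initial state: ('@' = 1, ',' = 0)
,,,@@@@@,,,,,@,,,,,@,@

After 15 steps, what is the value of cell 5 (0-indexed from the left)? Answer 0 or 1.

1

k=0  ,,,@@@@@,,,,,@,,,,,@,@
k=1  @,,@@@@@@,,,,,@,,,,,@,
k=2  ,@,@@@@@@@,,,,,@,,,,,@
k=3  @,@@@@@@@@@,,,,,@,,,,,
k=4  ,@@@@@@@@@@@,,,,,@,,,,
k=5  ,@@@@@@@@@@@@,,,,,@,,,
k=6  ,@@@@@@@@@@@@@,,,,,@,,
k=7  ,@@@@@@@@@@@@@@,,,,,@,
k=8  ,@@@@@@@@@@@@@@@,,,,,@
k=9  @@@@@@@@@@@@@@@@@,,,,,
k=10  @@@@@@@@@@@@@@@@@@,,,,
k=11  @@@@@@@@@@@@@@@@@@@,,,
k=12  @@@@@@@@@@@@@@@@@@@@,,
k=13  @@@@@@@@@@@@@@@@@@@@@,
k=14  @@@@@@@@@@@@@@@@@@@@@@
k=15  @@@@@@@@@@@@@@@@@@@@@@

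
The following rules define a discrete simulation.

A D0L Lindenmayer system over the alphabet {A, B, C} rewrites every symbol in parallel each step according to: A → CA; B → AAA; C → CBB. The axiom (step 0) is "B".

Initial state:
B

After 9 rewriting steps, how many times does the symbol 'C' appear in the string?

t=0: B
t=1: AAA
t=2: CACACA
t=3: CBBCACBBCACBBCA
t=4: CBBAAAAAACBBCACBBAAAAAACBBCACBBAAAAAACBBCA
t=5: CBBAAAAAACACACACACACACBBAAAAAACBBCACBBAAAAAACACACACACACACBBAAAAAACBBCACBBAAAAAACACACACACACACBBAAAAAACBBCA
t=6: CBBAAAAAACACACACACACACBBCACBBCACBBCACBBCACBBCACBBCACBBAAAA…BCACBBCACBBCACBBCACBBCACBBAAAAAACACACACACACACBBAAAAAACBBCA  (len 258)
t=7: CBBAAAAAACACACACACACACBBCACBBCACBBCACBBCACBBCACBBCACBBAAAA…BCACBBCACBBCACBBCACBBCACBBAAAAAACACACACACACACBBAAAAAACBBCA  (len 663)
t=8: CBBAAAAAACACACACACACACBBCACBBCACBBCACBBCACBBCACBBCACBBAAAA…BCACBBCACBBCACBBCACBBCACBBAAAAAACACACACACACACBBAAAAAACBBCA  (len 1698)
t=9: CBBAAAAAACACACACACACACBBCACBBCACBBCACBBCACBBCACBBCACBBAAAA…BCACBBCACBBCACBBCACBBCACBBAAAAAACACACACACACACBBAAAAAACBBCA  (len 4281)

1302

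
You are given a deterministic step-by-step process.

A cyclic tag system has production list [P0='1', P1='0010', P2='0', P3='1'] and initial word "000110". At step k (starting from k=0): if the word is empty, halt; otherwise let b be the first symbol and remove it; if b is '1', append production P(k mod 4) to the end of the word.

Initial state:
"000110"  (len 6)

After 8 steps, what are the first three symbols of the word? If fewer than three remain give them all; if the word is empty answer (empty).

01

gen 0: "000110"  (len 6)
gen 1: "00110"  (len 5)
gen 2: "0110"  (len 4)
gen 3: "110"  (len 3)
gen 4: "101"  (len 3)
gen 5: "011"  (len 3)
gen 6: "11"  (len 2)
gen 7: "10"  (len 2)
gen 8: "01"  (len 2)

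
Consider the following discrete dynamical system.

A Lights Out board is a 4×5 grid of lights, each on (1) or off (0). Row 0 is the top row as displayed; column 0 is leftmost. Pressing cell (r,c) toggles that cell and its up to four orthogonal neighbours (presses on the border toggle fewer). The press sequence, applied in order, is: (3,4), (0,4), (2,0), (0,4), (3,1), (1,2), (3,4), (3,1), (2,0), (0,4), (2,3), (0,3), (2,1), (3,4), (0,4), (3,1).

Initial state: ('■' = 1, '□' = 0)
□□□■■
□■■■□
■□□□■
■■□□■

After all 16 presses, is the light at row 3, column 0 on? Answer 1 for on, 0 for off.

0

step 0: □□□■■
□■■■□
■□□□■
■■□□■
step 1: □□□■■
□■■■□
■□□□□
■■□■□
step 2: □□□□□
□■■■■
■□□□□
■■□■□
step 3: □□□□□
■■■■■
□■□□□
□■□■□
step 4: □□□■■
■■■■□
□■□□□
□■□■□
step 5: □□□■■
■■■■□
□□□□□
■□■■□
step 6: □□■■■
■□□□□
□□■□□
■□■■□
step 7: □□■■■
■□□□□
□□■□■
■□■□■
step 8: □□■■■
■□□□□
□■■□■
□■□□■
step 9: □□■■■
□□□□□
■□■□■
■■□□■
step 10: □□■□□
□□□□■
■□■□■
■■□□■
step 11: □□■□□
□□□■■
■□□■□
■■□■■
step 12: □□□■■
□□□□■
■□□■□
■■□■■
step 13: □□□■■
□■□□■
□■■■□
■□□■■
step 14: □□□■■
□■□□■
□■■■■
■□□□□
step 15: □□□□□
□■□□□
□■■■■
■□□□□
step 16: □□□□□
□■□□□
□□■■■
□■■□□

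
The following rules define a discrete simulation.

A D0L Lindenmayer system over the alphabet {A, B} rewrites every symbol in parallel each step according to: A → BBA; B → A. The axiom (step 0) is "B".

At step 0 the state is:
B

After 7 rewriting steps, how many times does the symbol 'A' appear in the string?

[0] B
[1] A
[2] BBA
[3] AABBA
[4] BBABBAAABBA
[5] AABBAAABBABBABBAAABBA
[6] BBABBAAABBABBABBAAABBAAABBAAABBABBABBAAABBA
[7] AABBAAABBABBABBAAABBAAABBAAABBABBABBAAABBABBABBAAABBABBABBAAABBAAABBAAABBABBABBAAABBA

43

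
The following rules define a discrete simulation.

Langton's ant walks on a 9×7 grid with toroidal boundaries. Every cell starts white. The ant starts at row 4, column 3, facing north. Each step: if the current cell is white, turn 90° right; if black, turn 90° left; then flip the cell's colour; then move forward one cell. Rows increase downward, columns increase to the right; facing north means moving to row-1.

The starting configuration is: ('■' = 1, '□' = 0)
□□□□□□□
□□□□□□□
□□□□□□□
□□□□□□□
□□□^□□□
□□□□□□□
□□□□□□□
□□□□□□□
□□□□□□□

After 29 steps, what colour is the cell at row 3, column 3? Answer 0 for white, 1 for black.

k=0  □□□□□□□
□□□□□□□
□□□□□□□
□□□□□□□
□□□^□□□
□□□□□□□
□□□□□□□
□□□□□□□
□□□□□□□
k=1  □□□□□□□
□□□□□□□
□□□□□□□
□□□□□□□
□□□■>□□
□□□□□□□
□□□□□□□
□□□□□□□
□□□□□□□
k=2  □□□□□□□
□□□□□□□
□□□□□□□
□□□□□□□
□□□■■□□
□□□□v□□
□□□□□□□
□□□□□□□
□□□□□□□
k=3  □□□□□□□
□□□□□□□
□□□□□□□
□□□□□□□
□□□■■□□
□□□<■□□
□□□□□□□
□□□□□□□
□□□□□□□
k=4  □□□□□□□
□□□□□□□
□□□□□□□
□□□□□□□
□□□^■□□
□□□■■□□
□□□□□□□
□□□□□□□
□□□□□□□
k=5  □□□□□□□
□□□□□□□
□□□□□□□
□□□□□□□
□□<□■□□
□□□■■□□
□□□□□□□
□□□□□□□
□□□□□□□
k=6  □□□□□□□
□□□□□□□
□□□□□□□
□□^□□□□
□□■□■□□
□□□■■□□
□□□□□□□
□□□□□□□
□□□□□□□
k=7  □□□□□□□
□□□□□□□
□□□□□□□
□□■>□□□
□□■□■□□
□□□■■□□
□□□□□□□
□□□□□□□
□□□□□□□
k=8  □□□□□□□
□□□□□□□
□□□□□□□
□□■■□□□
□□■v■□□
□□□■■□□
□□□□□□□
□□□□□□□
□□□□□□□
k=9  □□□□□□□
□□□□□□□
□□□□□□□
□□■■□□□
□□<■■□□
□□□■■□□
□□□□□□□
□□□□□□□
□□□□□□□
k=10  □□□□□□□
□□□□□□□
□□□□□□□
□□■■□□□
□□□■■□□
□□v■■□□
□□□□□□□
□□□□□□□
□□□□□□□
k=11  □□□□□□□
□□□□□□□
□□□□□□□
□□■■□□□
□□□■■□□
□<■■■□□
□□□□□□□
□□□□□□□
□□□□□□□
k=12  □□□□□□□
□□□□□□□
□□□□□□□
□□■■□□□
□^□■■□□
□■■■■□□
□□□□□□□
□□□□□□□
□□□□□□□
k=13  □□□□□□□
□□□□□□□
□□□□□□□
□□■■□□□
□■>■■□□
□■■■■□□
□□□□□□□
□□□□□□□
□□□□□□□
k=14  □□□□□□□
□□□□□□□
□□□□□□□
□□■■□□□
□■■■■□□
□■v■■□□
□□□□□□□
□□□□□□□
□□□□□□□
k=15  □□□□□□□
□□□□□□□
□□□□□□□
□□■■□□□
□■■■■□□
□■□>■□□
□□□□□□□
□□□□□□□
□□□□□□□
k=16  □□□□□□□
□□□□□□□
□□□□□□□
□□■■□□□
□■■^■□□
□■□□■□□
□□□□□□□
□□□□□□□
□□□□□□□
k=17  □□□□□□□
□□□□□□□
□□□□□□□
□□■■□□□
□■<□■□□
□■□□■□□
□□□□□□□
□□□□□□□
□□□□□□□
k=18  □□□□□□□
□□□□□□□
□□□□□□□
□□■■□□□
□■□□■□□
□■v□■□□
□□□□□□□
□□□□□□□
□□□□□□□
k=19  □□□□□□□
□□□□□□□
□□□□□□□
□□■■□□□
□■□□■□□
□<■□■□□
□□□□□□□
□□□□□□□
□□□□□□□
k=20  □□□□□□□
□□□□□□□
□□□□□□□
□□■■□□□
□■□□■□□
□□■□■□□
□v□□□□□
□□□□□□□
□□□□□□□
k=21  □□□□□□□
□□□□□□□
□□□□□□□
□□■■□□□
□■□□■□□
□□■□■□□
<■□□□□□
□□□□□□□
□□□□□□□
k=22  □□□□□□□
□□□□□□□
□□□□□□□
□□■■□□□
□■□□■□□
^□■□■□□
■■□□□□□
□□□□□□□
□□□□□□□
k=23  □□□□□□□
□□□□□□□
□□□□□□□
□□■■□□□
□■□□■□□
■>■□■□□
■■□□□□□
□□□□□□□
□□□□□□□
k=24  □□□□□□□
□□□□□□□
□□□□□□□
□□■■□□□
□■□□■□□
■■■□■□□
■v□□□□□
□□□□□□□
□□□□□□□
k=25  □□□□□□□
□□□□□□□
□□□□□□□
□□■■□□□
□■□□■□□
■■■□■□□
■□>□□□□
□□□□□□□
□□□□□□□
k=26  □□□□□□□
□□□□□□□
□□□□□□□
□□■■□□□
□■□□■□□
■■■□■□□
■□■□□□□
□□v□□□□
□□□□□□□
k=27  □□□□□□□
□□□□□□□
□□□□□□□
□□■■□□□
□■□□■□□
■■■□■□□
■□■□□□□
□<■□□□□
□□□□□□□
k=28  □□□□□□□
□□□□□□□
□□□□□□□
□□■■□□□
□■□□■□□
■■■□■□□
■^■□□□□
□■■□□□□
□□□□□□□
k=29  □□□□□□□
□□□□□□□
□□□□□□□
□□■■□□□
□■□□■□□
■■■□■□□
■■>□□□□
□■■□□□□
□□□□□□□

1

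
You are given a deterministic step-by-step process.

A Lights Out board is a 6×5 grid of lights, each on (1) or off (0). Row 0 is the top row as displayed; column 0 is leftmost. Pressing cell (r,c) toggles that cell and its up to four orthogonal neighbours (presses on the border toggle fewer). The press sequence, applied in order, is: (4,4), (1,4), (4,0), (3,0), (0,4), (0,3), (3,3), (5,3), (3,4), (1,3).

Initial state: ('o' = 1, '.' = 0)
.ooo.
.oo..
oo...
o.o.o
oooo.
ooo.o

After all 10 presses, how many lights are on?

[0] .ooo.
.oo..
oo...
o.o.o
oooo.
ooo.o
[1] .ooo.
.oo..
oo...
o.o..
ooo.o
ooo..
[2] .oooo
.oooo
oo..o
o.o..
ooo.o
ooo..
[3] .oooo
.oooo
oo..o
..o..
..o.o
.oo..
[4] .oooo
.oooo
.o..o
ooo..
o.o.o
.oo..
[5] .oo..
.ooo.
.o..o
ooo..
o.o.o
.oo..
[6] .o.oo
.oo..
.o..o
ooo..
o.o.o
.oo..
[7] .o.oo
.oo..
.o.oo
oo.oo
o.ooo
.oo..
[8] .o.oo
.oo..
.o.oo
oo.oo
o.o.o
.o.oo
[9] .o.oo
.oo..
.o.o.
oo...
o.o..
.o.oo
[10] .o..o
.o.oo
.o...
oo...
o.o..
.o.oo

13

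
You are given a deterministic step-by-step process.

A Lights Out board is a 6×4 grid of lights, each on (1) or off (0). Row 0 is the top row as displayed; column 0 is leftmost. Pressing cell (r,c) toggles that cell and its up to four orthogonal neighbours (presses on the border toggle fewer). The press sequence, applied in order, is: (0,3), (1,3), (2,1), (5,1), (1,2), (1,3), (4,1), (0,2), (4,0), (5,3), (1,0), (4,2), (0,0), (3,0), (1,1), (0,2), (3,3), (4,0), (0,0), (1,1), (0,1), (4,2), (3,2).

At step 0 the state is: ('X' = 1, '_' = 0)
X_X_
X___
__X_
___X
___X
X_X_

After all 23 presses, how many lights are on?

12

gen 0: X_X_
X___
__X_
___X
___X
X_X_
gen 1: X__X
X__X
__X_
___X
___X
X_X_
gen 2: X___
X_X_
__XX
___X
___X
X_X_
gen 3: X___
XXX_
XX_X
_X_X
___X
X_X_
gen 4: X___
XXX_
XX_X
_X_X
_X_X
_X__
gen 5: X_X_
X__X
XXXX
_X_X
_X_X
_X__
gen 6: X_XX
X_X_
XXX_
_X_X
_X_X
_X__
gen 7: X_XX
X_X_
XXX_
___X
X_XX
____
gen 8: XX__
X___
XXX_
___X
X_XX
____
gen 9: XX__
X___
XXX_
X__X
_XXX
X___
gen 10: XX__
X___
XXX_
X__X
_XX_
X_XX
gen 11: _X__
_X__
_XX_
X__X
_XX_
X_XX
gen 12: _X__
_X__
_XX_
X_XX
___X
X__X
gen 13: X___
XX__
_XX_
X_XX
___X
X__X
gen 14: X___
XX__
XXX_
_XXX
X__X
X__X
gen 15: XX__
__X_
X_X_
_XXX
X__X
X__X
gen 16: X_XX
____
X_X_
_XXX
X__X
X__X
gen 17: X_XX
____
X_XX
_X__
X___
X__X
gen 18: X_XX
____
X_XX
XX__
_X__
___X
gen 19: _XXX
X___
X_XX
XX__
_X__
___X
gen 20: __XX
_XX_
XXXX
XX__
_X__
___X
gen 21: XX_X
__X_
XXXX
XX__
_X__
___X
gen 22: XX_X
__X_
XXXX
XXX_
__XX
__XX
gen 23: XX_X
__X_
XX_X
X__X
___X
__XX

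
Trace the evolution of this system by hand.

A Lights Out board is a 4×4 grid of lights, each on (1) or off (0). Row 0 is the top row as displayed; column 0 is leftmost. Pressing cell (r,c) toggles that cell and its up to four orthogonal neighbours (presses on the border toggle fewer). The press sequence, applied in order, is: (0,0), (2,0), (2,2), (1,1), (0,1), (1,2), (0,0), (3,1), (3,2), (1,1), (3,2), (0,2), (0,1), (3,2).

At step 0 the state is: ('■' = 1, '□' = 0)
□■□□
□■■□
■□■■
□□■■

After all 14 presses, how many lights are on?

4

0) □■□□
□■■□
■□■■
□□■■
1) ■□□□
■■■□
■□■■
□□■■
2) ■□□□
□■■□
□■■■
■□■■
3) ■□□□
□■□□
□□□□
■□□■
4) ■■□□
■□■□
□■□□
■□□■
5) □□■□
■■■□
□■□□
■□□■
6) □□□□
■□□■
□■■□
■□□■
7) ■■□□
□□□■
□■■□
■□□■
8) ■■□□
□□□■
□□■□
□■■■
9) ■■□□
□□□■
□□□□
□□□□
10) ■□□□
■■■■
□■□□
□□□□
11) ■□□□
■■■■
□■■□
□■■■
12) ■■■■
■■□■
□■■□
□■■■
13) □□□■
■□□■
□■■□
□■■■
14) □□□■
■□□■
□■□□
□□□□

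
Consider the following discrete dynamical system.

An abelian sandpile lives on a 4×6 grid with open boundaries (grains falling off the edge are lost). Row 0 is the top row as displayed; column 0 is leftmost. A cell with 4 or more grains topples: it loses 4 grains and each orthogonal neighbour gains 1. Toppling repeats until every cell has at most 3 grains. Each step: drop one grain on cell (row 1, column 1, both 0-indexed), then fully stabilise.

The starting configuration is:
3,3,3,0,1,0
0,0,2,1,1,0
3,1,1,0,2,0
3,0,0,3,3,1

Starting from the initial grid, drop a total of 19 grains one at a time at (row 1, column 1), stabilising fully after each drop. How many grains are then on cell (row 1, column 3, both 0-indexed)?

3

t=0: 3,3,3,0,1,0
0,0,2,1,1,0
3,1,1,0,2,0
3,0,0,3,3,1
t=1: 3,3,3,0,1,0
0,1,2,1,1,0
3,1,1,0,2,0
3,0,0,3,3,1
t=2: 3,3,3,0,1,0
0,2,2,1,1,0
3,1,1,0,2,0
3,0,0,3,3,1
t=3: 3,3,3,0,1,0
0,3,2,1,1,0
3,1,1,0,2,0
3,0,0,3,3,1
t=4: 0,2,1,1,1,0
2,2,0,2,1,0
3,2,2,0,2,0
3,0,0,3,3,1
t=5: 0,2,1,1,1,0
2,3,0,2,1,0
3,2,2,0,2,0
3,0,0,3,3,1
t=6: 0,3,1,1,1,0
3,0,1,2,1,0
3,3,2,0,2,0
3,0,0,3,3,1
t=7: 0,3,1,1,1,0
3,1,1,2,1,0
3,3,2,0,2,0
3,0,0,3,3,1
t=8: 0,3,1,1,1,0
3,2,1,2,1,0
3,3,2,0,2,0
3,0,0,3,3,1
t=9: 0,3,1,1,1,0
3,3,1,2,1,0
3,3,2,0,2,0
3,0,0,3,3,1
t=10: 2,0,2,1,1,0
1,3,2,2,1,0
2,1,3,0,2,0
0,2,0,3,3,1
t=11: 2,1,2,1,1,0
2,0,3,2,1,0
2,2,3,0,2,0
0,2,0,3,3,1
t=12: 2,1,2,1,1,0
2,1,3,2,1,0
2,2,3,0,2,0
0,2,0,3,3,1
t=13: 2,1,2,1,1,0
2,2,3,2,1,0
2,2,3,0,2,0
0,2,0,3,3,1
t=14: 2,1,2,1,1,0
2,3,3,2,1,0
2,2,3,0,2,0
0,2,0,3,3,1
t=15: 2,2,3,1,1,0
3,2,1,3,1,0
3,0,1,1,2,0
0,3,1,3,3,1
t=16: 2,2,3,1,1,0
3,3,1,3,1,0
3,0,1,1,2,0
0,3,1,3,3,1
t=17: 3,3,3,1,1,0
1,1,2,3,1,0
0,2,1,1,2,0
1,3,1,3,3,1
t=18: 3,3,3,1,1,0
1,2,2,3,1,0
0,2,1,1,2,0
1,3,1,3,3,1
t=19: 3,3,3,1,1,0
1,3,2,3,1,0
0,2,1,1,2,0
1,3,1,3,3,1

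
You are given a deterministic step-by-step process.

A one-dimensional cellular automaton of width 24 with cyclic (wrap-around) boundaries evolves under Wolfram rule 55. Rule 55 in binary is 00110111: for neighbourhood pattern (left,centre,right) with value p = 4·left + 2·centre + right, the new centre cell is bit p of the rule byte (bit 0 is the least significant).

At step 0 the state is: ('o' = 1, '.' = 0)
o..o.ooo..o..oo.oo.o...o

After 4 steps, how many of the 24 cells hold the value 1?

10

step 0: o..o.ooo..o..oo.oo.o...o
step 1: .oooo...ooooo..o..ooooo.
step 2: o....ooo.....ooooo.....o
step 3: .oooo...ooooo.....ooooo.
step 4: o....ooo.....ooooo.....o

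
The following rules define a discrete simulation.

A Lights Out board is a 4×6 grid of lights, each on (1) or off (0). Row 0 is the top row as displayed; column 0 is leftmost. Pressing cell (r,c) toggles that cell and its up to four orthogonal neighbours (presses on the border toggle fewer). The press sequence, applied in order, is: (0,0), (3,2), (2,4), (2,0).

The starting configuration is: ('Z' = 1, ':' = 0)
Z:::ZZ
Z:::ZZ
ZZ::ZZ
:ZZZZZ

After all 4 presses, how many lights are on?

9

k=0  Z:::ZZ
Z:::ZZ
ZZ::ZZ
:ZZZZZ
k=1  :Z::ZZ
::::ZZ
ZZ::ZZ
:ZZZZZ
k=2  :Z::ZZ
::::ZZ
ZZZ:ZZ
::::ZZ
k=3  :Z::ZZ
:::::Z
ZZZZ::
:::::Z
k=4  :Z::ZZ
Z::::Z
::ZZ::
Z::::Z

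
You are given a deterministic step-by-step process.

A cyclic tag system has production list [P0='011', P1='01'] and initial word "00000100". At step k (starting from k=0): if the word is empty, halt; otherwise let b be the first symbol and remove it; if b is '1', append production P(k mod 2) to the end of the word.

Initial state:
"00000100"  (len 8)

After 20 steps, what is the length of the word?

2

[0] "00000100"  (len 8)
[1] "0000100"  (len 7)
[2] "000100"  (len 6)
[3] "00100"  (len 5)
[4] "0100"  (len 4)
[5] "100"  (len 3)
[6] "0001"  (len 4)
[7] "001"  (len 3)
[8] "01"  (len 2)
[9] "1"  (len 1)
[10] "01"  (len 2)
[11] "1"  (len 1)
[12] "01"  (len 2)
[13] "1"  (len 1)
[14] "01"  (len 2)
[15] "1"  (len 1)
[16] "01"  (len 2)
[17] "1"  (len 1)
[18] "01"  (len 2)
[19] "1"  (len 1)
[20] "01"  (len 2)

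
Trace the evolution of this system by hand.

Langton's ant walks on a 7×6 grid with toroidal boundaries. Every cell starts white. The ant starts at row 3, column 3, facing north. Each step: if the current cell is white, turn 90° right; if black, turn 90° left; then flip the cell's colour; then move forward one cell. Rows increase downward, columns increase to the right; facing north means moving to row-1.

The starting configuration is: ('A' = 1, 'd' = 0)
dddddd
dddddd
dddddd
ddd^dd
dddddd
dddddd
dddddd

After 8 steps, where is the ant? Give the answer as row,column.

[0] dddddd
dddddd
dddddd
ddd^dd
dddddd
dddddd
dddddd
[1] dddddd
dddddd
dddddd
dddA>d
dddddd
dddddd
dddddd
[2] dddddd
dddddd
dddddd
dddAAd
ddddvd
dddddd
dddddd
[3] dddddd
dddddd
dddddd
dddAAd
ddd<Ad
dddddd
dddddd
[4] dddddd
dddddd
dddddd
ddd^Ad
dddAAd
dddddd
dddddd
[5] dddddd
dddddd
dddddd
dd<dAd
dddAAd
dddddd
dddddd
[6] dddddd
dddddd
dd^ddd
ddAdAd
dddAAd
dddddd
dddddd
[7] dddddd
dddddd
ddA>dd
ddAdAd
dddAAd
dddddd
dddddd
[8] dddddd
dddddd
ddAAdd
ddAvAd
dddAAd
dddddd
dddddd

3,3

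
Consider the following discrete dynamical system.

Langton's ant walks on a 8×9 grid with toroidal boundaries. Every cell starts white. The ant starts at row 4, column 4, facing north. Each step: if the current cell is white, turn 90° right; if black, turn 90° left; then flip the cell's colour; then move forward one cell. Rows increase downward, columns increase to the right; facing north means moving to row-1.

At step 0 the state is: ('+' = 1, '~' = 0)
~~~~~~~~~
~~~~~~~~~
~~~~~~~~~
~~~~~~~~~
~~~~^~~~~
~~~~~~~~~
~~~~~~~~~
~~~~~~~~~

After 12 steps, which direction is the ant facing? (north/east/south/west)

0) ~~~~~~~~~
~~~~~~~~~
~~~~~~~~~
~~~~~~~~~
~~~~^~~~~
~~~~~~~~~
~~~~~~~~~
~~~~~~~~~
1) ~~~~~~~~~
~~~~~~~~~
~~~~~~~~~
~~~~~~~~~
~~~~+>~~~
~~~~~~~~~
~~~~~~~~~
~~~~~~~~~
2) ~~~~~~~~~
~~~~~~~~~
~~~~~~~~~
~~~~~~~~~
~~~~++~~~
~~~~~v~~~
~~~~~~~~~
~~~~~~~~~
3) ~~~~~~~~~
~~~~~~~~~
~~~~~~~~~
~~~~~~~~~
~~~~++~~~
~~~~<+~~~
~~~~~~~~~
~~~~~~~~~
4) ~~~~~~~~~
~~~~~~~~~
~~~~~~~~~
~~~~~~~~~
~~~~^+~~~
~~~~++~~~
~~~~~~~~~
~~~~~~~~~
5) ~~~~~~~~~
~~~~~~~~~
~~~~~~~~~
~~~~~~~~~
~~~<~+~~~
~~~~++~~~
~~~~~~~~~
~~~~~~~~~
6) ~~~~~~~~~
~~~~~~~~~
~~~~~~~~~
~~~^~~~~~
~~~+~+~~~
~~~~++~~~
~~~~~~~~~
~~~~~~~~~
7) ~~~~~~~~~
~~~~~~~~~
~~~~~~~~~
~~~+>~~~~
~~~+~+~~~
~~~~++~~~
~~~~~~~~~
~~~~~~~~~
8) ~~~~~~~~~
~~~~~~~~~
~~~~~~~~~
~~~++~~~~
~~~+v+~~~
~~~~++~~~
~~~~~~~~~
~~~~~~~~~
9) ~~~~~~~~~
~~~~~~~~~
~~~~~~~~~
~~~++~~~~
~~~<++~~~
~~~~++~~~
~~~~~~~~~
~~~~~~~~~
10) ~~~~~~~~~
~~~~~~~~~
~~~~~~~~~
~~~++~~~~
~~~~++~~~
~~~v++~~~
~~~~~~~~~
~~~~~~~~~
11) ~~~~~~~~~
~~~~~~~~~
~~~~~~~~~
~~~++~~~~
~~~~++~~~
~~<+++~~~
~~~~~~~~~
~~~~~~~~~
12) ~~~~~~~~~
~~~~~~~~~
~~~~~~~~~
~~~++~~~~
~~^~++~~~
~~++++~~~
~~~~~~~~~
~~~~~~~~~

north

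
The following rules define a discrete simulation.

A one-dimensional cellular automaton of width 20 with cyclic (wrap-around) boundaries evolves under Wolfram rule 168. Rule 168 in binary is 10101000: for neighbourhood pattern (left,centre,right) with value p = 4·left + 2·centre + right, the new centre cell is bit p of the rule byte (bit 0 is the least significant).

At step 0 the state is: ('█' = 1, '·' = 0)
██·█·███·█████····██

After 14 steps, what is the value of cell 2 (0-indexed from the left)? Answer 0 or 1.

0

step 0: ██·█·███·█████····██
step 1: █·█·███·█████·····██
step 2: ·█·███·█████······██
step 3: █·███·█████·······█·
step 4: ·███·█████·········█
step 5: ███·█████···········
step 6: ██·█████············
step 7: █·█████·············
step 8: ·█████··············
step 9: ·████···············
step 10: ·███················
step 11: ·██·················
step 12: ·█··················
step 13: ····················
step 14: ····················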